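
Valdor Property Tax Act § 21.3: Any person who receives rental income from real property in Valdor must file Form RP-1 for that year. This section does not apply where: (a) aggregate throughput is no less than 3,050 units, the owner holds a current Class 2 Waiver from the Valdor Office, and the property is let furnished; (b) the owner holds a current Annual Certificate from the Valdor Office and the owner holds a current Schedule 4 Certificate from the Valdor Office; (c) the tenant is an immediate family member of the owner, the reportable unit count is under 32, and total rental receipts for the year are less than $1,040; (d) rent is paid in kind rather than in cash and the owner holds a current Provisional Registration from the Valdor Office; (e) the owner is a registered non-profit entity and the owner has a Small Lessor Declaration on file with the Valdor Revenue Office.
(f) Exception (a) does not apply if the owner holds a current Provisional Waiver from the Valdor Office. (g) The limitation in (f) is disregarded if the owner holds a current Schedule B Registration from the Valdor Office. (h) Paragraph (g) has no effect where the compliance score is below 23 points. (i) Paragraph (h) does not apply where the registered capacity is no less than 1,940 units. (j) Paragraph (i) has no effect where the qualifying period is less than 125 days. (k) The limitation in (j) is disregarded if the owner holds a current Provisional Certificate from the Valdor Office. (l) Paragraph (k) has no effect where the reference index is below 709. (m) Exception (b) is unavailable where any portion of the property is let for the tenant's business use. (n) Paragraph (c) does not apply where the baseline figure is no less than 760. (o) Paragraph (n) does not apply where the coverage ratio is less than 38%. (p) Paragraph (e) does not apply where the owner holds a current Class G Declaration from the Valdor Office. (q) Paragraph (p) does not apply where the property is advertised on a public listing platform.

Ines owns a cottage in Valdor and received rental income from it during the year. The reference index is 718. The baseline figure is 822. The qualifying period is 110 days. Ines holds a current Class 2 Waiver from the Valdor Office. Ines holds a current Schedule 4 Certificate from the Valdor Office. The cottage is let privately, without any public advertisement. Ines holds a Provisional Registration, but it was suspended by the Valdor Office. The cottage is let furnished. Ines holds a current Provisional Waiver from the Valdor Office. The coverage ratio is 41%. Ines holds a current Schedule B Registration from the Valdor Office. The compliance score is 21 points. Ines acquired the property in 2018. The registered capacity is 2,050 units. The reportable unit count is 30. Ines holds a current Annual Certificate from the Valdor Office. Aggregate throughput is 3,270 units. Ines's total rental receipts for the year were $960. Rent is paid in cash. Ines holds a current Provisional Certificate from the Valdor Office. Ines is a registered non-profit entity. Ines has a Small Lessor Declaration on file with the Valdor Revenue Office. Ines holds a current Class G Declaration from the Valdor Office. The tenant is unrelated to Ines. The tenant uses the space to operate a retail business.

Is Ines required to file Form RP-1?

Exception (a) is satisfied on its face — aggregate throughput is 3,270 units, meeting the 3,050 units threshold; a current Class 2 Waiver is held; the property is let furnished. As to paragraphs (f)–(l): (f) operates (a current Provisional Waiver is held), but yields to (g): (g) operates against (f): a current Schedule B Registration is held. (h) applies (the compliance score is 21 points, below the 23 points limit), but is overridden by (i): (i) operates against (h): the registered capacity is 2,050 units, meeting the 1,940 units threshold. (j) would limit (i) — the qualifying period is 110 days, less than the 125 days limit — but (k) sets (j) aside: (k) is engaged — a current Provisional Certificate is held. (l), which would lift (k), is not triggered — the reference index is 718, not below 709. So (a) applies.
All of (b)'s requirements are met (a current Annual Certificate is held; a current Schedule 4 Certificate is held). Turning to paragraph (m): (m) is engaged — the space is let for business use. (b) is therefore removed.
Exception (c) fails — the tenant is unrelated to the owner.
Exception (d) fails — rent is paid in cash.
All of (e)'s requirements are met (Ines is a registered non-profit; a Small Lessor Declaration is on file). But: (p) is triggered — a current Class G Declaration is held. (q) is not engaged (the property is let privately without advertisement), so (p) stands. (e) is therefore removed.

No — exception (a) applies; Ines is not required to file Form RP-1.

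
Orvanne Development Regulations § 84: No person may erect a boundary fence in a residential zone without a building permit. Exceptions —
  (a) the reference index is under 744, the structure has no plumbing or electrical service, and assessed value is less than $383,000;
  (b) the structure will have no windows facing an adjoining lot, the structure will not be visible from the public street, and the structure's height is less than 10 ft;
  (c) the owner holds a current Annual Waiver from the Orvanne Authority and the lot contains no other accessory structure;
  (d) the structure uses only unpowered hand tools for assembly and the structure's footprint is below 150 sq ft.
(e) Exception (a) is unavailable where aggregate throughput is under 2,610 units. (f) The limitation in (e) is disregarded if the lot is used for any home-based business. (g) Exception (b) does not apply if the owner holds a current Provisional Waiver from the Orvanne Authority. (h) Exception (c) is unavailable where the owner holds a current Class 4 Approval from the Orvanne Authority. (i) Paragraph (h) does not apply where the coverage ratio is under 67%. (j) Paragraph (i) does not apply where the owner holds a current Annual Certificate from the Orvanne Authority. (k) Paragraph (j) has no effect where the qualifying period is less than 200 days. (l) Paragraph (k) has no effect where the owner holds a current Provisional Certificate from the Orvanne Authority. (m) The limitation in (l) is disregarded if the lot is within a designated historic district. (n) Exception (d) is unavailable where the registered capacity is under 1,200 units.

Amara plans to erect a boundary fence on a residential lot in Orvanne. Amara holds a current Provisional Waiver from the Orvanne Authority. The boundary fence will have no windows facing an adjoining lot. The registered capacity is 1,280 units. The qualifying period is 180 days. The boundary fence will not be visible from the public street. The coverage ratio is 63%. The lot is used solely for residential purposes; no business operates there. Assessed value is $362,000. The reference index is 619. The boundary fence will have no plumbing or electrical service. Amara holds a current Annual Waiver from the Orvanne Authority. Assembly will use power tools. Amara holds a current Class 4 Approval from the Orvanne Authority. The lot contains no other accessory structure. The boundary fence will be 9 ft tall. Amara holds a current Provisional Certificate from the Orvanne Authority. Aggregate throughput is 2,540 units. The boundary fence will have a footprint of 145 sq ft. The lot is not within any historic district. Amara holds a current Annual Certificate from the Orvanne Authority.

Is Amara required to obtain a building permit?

Yes — Amara must obtain a building permit.

All of (a)'s requirements are met (the reference index is 619, under the 744 limit; there is no plumbing or electrical service; assessed value is $362,000, less than the $383,000 limit). However, paragraphs (e)–(f) must be considered: (e) applies — aggregate throughput is 2,540 units, under the 2,610 units limit. (f), which would lift (e), does not operate here — the lot is solely residential. So (a) is unavailable.
Exception (b) is satisfied on its face — no windows face an adjoining lot; the structure will not be visible from the street; the structure's height is 9 ft, less than the 10 ft limit. However, paragraph (g) must be considered: (g) operates against (b): a current Provisional Waiver is held. Exception (b) does not apply.
Exception (c) is satisfied on its face — a current Annual Waiver is held; the lot has no other accessory structure. But applying paragraphs (h)–(m): (h) operates against (c): a current Class 4 Approval is held. (i) would limit (h) — the coverage ratio is 63%, under the 67% limit — but (j) sets (i) aside: (j) is engaged — a current Annual Certificate is held. (k) would limit (j) — the qualifying period is 180 days, less than the 200 days limit — but (l) sets (k) aside: (l) applies — a current Provisional Certificate is held. (m), which would lift (l), is inapplicable — the lot is not in a historic district. Exception (c) does not apply.
Exception (d) fails — assembly uses power tools.
No exception applies. The general rule governs.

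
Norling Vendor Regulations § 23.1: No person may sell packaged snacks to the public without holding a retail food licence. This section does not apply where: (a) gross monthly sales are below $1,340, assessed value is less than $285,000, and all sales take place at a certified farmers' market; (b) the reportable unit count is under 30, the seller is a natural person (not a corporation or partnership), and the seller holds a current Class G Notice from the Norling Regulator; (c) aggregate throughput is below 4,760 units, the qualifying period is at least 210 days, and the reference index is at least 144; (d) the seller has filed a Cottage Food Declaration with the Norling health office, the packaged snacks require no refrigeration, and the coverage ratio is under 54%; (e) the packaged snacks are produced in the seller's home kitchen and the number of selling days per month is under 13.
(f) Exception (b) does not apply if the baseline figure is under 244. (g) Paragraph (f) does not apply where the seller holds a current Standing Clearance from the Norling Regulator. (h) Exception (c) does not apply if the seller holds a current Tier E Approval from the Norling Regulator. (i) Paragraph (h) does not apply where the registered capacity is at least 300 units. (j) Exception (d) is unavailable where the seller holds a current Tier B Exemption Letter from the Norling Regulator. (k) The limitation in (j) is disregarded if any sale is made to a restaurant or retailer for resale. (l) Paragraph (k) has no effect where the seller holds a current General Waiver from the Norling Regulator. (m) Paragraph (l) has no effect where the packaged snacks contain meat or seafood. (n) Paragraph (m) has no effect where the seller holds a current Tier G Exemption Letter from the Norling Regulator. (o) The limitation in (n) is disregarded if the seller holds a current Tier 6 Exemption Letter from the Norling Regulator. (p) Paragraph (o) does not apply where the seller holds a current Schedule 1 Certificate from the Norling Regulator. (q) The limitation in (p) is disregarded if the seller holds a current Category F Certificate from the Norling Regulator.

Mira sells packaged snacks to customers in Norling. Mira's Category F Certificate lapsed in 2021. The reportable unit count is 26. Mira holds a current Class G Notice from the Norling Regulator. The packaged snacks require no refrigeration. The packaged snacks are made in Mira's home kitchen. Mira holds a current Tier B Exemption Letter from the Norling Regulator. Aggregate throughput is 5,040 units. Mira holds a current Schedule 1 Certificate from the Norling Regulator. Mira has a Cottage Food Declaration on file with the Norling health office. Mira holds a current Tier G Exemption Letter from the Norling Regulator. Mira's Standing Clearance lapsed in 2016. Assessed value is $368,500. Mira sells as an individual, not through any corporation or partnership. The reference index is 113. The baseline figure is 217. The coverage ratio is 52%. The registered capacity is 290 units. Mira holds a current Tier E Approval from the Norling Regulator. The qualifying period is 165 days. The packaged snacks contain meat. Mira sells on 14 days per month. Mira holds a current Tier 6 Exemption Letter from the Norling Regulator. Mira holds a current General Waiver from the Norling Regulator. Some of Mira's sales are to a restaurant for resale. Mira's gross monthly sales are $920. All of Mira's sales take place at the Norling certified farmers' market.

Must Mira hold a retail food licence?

Yes — Mira must hold a retail food licence.

Exception (a) does not apply: assessed value is $368,500, not less than $285,000.
Exception (b) is satisfied on its face — the reportable unit count is 26, under the 30 limit; the seller is a natural person; a current Class G Notice is held. Turning to paragraphs (f)–(g): (f) operates against (b): the baseline figure is 217, under the 244 limit. (g), which would lift (f), does not operate here — the Standing Clearance is not current. So (b) is unavailable.
Exception (c) fails — aggregate throughput is 5,040 units, not below 4,760 units.
All of (d)'s requirements are met (a Cottage Food Declaration is on file; the packaged snacks are shelf-stable; the coverage ratio is 52%, under the 54% limit). Turning to paragraphs (j)–(q): (j) operates against (d): a current Tier B Exemption Letter is held. (k) would limit (j) — some sales are to a restaurant for resale — but (l) sets (k) aside: (l) applies — a current General Waiver is held. (m) would limit (l) — the packaged snacks contain meat — but (n) sets (m) aside: (n) operates — a current Tier G Exemption Letter is held. (o) would limit (n) — a current Tier 6 Exemption Letter is held — but (p) sets (o) aside: (p) is triggered — a current Schedule 1 Certificate is held. (q) is inapplicable (no current Category F Certificate is held), so (p) stands. Exception (d) does not apply.
Exception (e) does not apply: the number of selling days per month is 14, not under 13.
No exception displaces § 23.1.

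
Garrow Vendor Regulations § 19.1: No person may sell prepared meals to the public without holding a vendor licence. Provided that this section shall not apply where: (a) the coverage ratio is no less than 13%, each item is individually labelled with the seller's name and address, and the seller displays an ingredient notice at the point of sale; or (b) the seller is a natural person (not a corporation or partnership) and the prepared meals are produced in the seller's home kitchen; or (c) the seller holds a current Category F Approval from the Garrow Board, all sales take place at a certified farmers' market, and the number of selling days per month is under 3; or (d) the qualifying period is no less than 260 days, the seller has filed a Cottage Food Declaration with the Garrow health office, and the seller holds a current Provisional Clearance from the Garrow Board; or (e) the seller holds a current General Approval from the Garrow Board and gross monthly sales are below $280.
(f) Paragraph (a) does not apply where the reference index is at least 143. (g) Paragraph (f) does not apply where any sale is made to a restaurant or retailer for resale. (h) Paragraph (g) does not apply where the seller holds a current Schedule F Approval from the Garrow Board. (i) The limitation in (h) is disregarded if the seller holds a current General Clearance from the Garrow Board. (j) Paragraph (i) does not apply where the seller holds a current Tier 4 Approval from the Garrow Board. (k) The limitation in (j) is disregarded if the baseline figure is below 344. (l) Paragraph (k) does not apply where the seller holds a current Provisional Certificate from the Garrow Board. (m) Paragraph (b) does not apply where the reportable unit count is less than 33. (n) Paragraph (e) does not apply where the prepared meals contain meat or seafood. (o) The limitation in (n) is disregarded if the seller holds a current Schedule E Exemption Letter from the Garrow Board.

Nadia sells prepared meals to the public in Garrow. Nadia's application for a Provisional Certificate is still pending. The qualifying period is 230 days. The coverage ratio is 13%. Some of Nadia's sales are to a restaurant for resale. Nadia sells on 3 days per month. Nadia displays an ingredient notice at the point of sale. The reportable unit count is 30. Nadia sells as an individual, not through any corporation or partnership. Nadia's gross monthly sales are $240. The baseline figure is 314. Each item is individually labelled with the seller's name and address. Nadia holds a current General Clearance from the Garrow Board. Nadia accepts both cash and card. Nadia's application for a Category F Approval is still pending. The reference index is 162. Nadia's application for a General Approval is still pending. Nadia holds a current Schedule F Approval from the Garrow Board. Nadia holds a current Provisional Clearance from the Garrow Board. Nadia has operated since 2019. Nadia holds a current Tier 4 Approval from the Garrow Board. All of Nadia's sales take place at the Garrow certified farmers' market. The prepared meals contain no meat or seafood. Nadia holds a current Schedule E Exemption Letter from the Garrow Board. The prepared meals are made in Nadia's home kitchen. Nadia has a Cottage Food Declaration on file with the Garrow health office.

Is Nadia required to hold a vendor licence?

Exception (a)'s conditions are all satisfied: the coverage ratio is 13%, meeting the 13% threshold; items are individually labelled; an ingredient notice is displayed. Applying paragraphs (f)–(l): (f) would limit (a) — the reference index is 162, meeting the 143 threshold — but (g) sets (f) aside: (g) operates against (f): some sales are to a restaurant for resale. (h) would limit (g) — a current Schedule F Approval is held — but (i) sets (h) aside: (i) operates — a current General Clearance is held. (j) would limit (i) — a current Tier 4 Approval is held — but (k) sets (j) aside: (k) operates against (j): the baseline figure is 314, below the 344 limit. (l), which would lift (k), does not operate here — no current Provisional Certificate is held. So (a) applies.
Exception (b): the seller is a natural person; the prepared meals are home-kitchen produced — every condition holds. However, paragraph (m) must be considered: (m) is engaged — the reportable unit count is 30, less than the 33 limit. Exception (b) does not apply.
Exception (c) requires that the seller holds a current Category F Approval from the Garrow Board; but there is no Category F Approval in force, so (c) is unavailable.
Exception (d) does not apply: the qualifying period is 230 days, short of 260 days.
Exception (e) fails — the General Approval is not current.

No — exception (a) applies; Nadia is not required to hold a vendor licence.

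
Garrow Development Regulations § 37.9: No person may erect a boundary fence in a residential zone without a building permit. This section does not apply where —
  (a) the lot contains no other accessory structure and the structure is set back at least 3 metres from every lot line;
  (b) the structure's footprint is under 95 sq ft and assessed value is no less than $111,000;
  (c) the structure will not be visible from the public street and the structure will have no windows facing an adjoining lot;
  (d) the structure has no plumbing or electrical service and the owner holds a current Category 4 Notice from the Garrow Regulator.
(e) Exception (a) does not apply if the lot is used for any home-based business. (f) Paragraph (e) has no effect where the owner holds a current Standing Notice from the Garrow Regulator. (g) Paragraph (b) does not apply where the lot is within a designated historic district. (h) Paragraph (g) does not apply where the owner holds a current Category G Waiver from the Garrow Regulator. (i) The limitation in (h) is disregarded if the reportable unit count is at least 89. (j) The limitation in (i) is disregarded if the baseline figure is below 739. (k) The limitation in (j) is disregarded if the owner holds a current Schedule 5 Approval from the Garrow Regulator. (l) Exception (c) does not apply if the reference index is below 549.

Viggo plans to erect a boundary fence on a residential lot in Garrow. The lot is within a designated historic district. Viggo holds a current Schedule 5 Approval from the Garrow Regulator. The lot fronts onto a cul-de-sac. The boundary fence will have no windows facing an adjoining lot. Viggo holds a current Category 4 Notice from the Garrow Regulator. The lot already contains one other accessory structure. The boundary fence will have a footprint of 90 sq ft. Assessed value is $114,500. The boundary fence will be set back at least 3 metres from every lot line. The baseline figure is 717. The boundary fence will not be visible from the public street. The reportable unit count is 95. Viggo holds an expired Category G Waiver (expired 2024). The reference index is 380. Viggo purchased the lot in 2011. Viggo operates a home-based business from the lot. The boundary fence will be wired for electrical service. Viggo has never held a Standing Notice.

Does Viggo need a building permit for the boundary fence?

Yes — Viggo must obtain a building permit.

Exception (a) requires that the lot contains no other accessory structure; but the lot already has another accessory structure, so (a) is unavailable.
Exception (b): the structure's footprint is 90 sq ft, under the 95 sq ft limit; assessed value is $114,500, meeting the $111,000 threshold — every condition holds. However, paragraphs (g)–(k) must be considered: (g) is triggered — the lot is in a historic district. (h), which would lift (g), is inapplicable — no current Category G Waiver is held. So (b) is unavailable.
Exception (c): the structure will not be visible from the street; no windows face an adjoining lot — every condition holds. However, paragraph (l) must be considered: (l) operates — the reference index is 380, below the 549 limit. So (c) is unavailable.
Exception (d) does not apply: electrical service is planned.
No exception applies. The general rule governs.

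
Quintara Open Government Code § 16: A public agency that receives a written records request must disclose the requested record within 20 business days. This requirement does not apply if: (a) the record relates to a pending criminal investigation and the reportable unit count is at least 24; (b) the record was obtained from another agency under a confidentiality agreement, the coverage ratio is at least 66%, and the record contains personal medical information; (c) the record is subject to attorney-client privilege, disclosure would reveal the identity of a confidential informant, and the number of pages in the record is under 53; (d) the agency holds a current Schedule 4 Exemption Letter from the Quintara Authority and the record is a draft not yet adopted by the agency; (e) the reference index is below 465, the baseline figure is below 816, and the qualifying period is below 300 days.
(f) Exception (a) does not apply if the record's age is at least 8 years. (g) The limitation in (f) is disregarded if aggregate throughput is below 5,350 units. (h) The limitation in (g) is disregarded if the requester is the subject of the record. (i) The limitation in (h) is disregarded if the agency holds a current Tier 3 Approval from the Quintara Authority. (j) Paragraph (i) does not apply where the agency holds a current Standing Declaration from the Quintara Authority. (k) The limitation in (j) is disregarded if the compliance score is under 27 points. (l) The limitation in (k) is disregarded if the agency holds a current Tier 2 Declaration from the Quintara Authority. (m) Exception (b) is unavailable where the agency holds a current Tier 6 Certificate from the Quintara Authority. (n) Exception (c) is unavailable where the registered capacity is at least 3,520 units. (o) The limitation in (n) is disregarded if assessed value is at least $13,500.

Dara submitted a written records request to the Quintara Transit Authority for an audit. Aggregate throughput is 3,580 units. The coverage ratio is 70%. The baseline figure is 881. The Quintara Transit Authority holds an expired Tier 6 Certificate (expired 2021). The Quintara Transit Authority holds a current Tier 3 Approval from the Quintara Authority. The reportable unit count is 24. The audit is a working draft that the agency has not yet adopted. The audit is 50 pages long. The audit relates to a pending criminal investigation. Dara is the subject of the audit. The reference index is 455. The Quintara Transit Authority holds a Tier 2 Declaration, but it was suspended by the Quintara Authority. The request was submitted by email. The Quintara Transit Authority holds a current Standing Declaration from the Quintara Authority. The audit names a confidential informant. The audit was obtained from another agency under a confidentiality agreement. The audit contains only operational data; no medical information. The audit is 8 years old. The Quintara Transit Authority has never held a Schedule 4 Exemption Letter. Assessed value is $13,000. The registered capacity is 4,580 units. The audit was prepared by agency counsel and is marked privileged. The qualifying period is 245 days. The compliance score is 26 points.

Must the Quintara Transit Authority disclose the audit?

No — exception (a) applies; the Quintara Transit Authority is not required to disclose the audit.

Exception (a): the audit relates to a pending investigation; the reportable unit count is 24, meeting the 24 threshold — every condition holds. Considering the limiting provisions: (f) is engaged (the record's age is 8 years, meeting the 8 years threshold), but is itself disapplied by (g): (g) is engaged — aggregate throughput is 3,580 units, below the 5,350 units limit. (h) would limit (g) — Dara is the subject of the audit — but (i) sets (h) aside: (i) is engaged — a current Tier 3 Approval is held. (j) operates (a current Standing Declaration is held), but is itself disapplied by (k): (k) operates — the compliance score is 26 points, under the 27 points limit. (l) does not operate here (no current Tier 2 Declaration is held), so (k) stands. So (a) applies.
Exception (b) does not apply: the audit contains only operational data.
Exception (c)'s conditions are all satisfied: the audit is privileged; the audit names a confidential informant; the number of pages in the record is 50, under the 53 limit. Turning to paragraphs (n)–(o): (n) operates against (c): the registered capacity is 4,580 units, meeting the 3,520 units threshold. (o) is not engaged (assessed value is $13,000, short of $13,500), so (n) stands. Exception (c) does not apply.
Exception (d) does not apply: no current Schedule 4 Exemption Letter is held.
Exception (e) requires that the baseline figure is below 816; but the baseline figure is 881, not below 816, so (e) is unavailable.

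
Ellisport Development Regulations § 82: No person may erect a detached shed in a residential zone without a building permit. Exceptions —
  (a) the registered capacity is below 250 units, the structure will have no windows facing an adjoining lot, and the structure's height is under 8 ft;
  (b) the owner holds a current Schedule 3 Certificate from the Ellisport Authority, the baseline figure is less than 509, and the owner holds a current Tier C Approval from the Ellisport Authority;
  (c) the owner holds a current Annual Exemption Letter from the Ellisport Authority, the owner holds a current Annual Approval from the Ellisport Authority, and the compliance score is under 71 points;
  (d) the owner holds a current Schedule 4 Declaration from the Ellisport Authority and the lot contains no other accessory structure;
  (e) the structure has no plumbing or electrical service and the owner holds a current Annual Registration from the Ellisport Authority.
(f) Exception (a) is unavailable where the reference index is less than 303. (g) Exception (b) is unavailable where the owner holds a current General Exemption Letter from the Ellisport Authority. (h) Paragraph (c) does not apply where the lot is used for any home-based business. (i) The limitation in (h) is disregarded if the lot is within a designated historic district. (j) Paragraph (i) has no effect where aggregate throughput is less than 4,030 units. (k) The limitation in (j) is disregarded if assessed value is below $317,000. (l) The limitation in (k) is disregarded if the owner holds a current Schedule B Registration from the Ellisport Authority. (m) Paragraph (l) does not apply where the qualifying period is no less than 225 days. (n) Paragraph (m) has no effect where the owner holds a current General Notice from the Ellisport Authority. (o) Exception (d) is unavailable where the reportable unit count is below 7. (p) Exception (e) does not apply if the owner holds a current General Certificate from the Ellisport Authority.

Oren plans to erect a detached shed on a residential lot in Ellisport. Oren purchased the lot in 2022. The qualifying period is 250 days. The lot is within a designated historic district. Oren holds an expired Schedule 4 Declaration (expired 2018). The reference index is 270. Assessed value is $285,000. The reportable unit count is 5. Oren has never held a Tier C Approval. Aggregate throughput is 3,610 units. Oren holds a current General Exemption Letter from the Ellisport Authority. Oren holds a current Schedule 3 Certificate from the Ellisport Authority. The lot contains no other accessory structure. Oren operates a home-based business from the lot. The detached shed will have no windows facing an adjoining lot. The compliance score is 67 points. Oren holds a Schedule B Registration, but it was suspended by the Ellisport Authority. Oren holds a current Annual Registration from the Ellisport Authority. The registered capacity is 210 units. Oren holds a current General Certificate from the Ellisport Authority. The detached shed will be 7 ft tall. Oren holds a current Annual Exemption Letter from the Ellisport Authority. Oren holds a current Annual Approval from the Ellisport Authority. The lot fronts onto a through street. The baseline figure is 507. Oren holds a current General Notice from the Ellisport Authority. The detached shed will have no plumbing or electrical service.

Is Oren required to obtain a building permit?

Exception (a) is satisfied on its face — the registered capacity is 210 units, below the 250 units limit; no windows face an adjoining lot; the structure's height is 7 ft, under the 8 ft limit. But applying paragraph (f): (f) is engaged — the reference index is 270, less than the 303 limit. (a) is therefore removed.
Exception (b) requires that the owner holds a current Tier C Approval from the Ellisport Authority; but the Tier C Approval is not current, so (b) is unavailable.
All of (c)'s requirements are met (a current Annual Exemption Letter is held; a current Annual Approval is held; the compliance score is 67 points, under the 71 points limit). Considering the limiting provisions: (h) would limit (c) — a home-based business operates on the lot — but (i) sets (h) aside: (i) operates against (h): the lot is in a historic district. (j) would limit (i) — aggregate throughput is 3,610 units, less than the 4,030 units limit — but (k) sets (j) aside: (k) operates against (j): assessed value is $285,000, below the $317,000 limit. (l), which would lift (k), does not operate here — the Schedule B Registration is not current. Exception (c) stands.
Exception (d) does not apply: no current Schedule 4 Declaration is held.
All of (e)'s requirements are met (there is no plumbing or electrical service; a current Annual Registration is held). However, paragraph (p) must be considered: (p) is engaged — a current General Certificate is held. So (e) is unavailable.

No — exception (c) applies; Oren does not need a building permit.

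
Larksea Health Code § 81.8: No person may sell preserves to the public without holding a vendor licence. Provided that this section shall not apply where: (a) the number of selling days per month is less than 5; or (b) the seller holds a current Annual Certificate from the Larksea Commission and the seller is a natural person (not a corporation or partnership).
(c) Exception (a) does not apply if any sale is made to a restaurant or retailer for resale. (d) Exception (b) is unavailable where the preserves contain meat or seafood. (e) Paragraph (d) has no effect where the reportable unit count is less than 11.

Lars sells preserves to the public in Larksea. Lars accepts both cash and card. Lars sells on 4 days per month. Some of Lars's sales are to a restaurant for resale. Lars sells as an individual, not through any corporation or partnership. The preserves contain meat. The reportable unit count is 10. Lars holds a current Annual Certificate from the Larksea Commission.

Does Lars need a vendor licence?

No — exception (b) applies; Lars is not required to hold a vendor licence.

Exception (a): the number of selling days per month is 4, less than the 5 limit — every condition holds. But applying paragraph (c): (c) operates against (a): some sales are to a restaurant for resale. So (a) is unavailable.
Exception (b): a current Annual Certificate is held; the seller is a natural person — every condition holds. Applying paragraphs (d)–(e): (d) would limit (b) — the preserves contain meat — but (e) sets (d) aside: (e) operates against (d): the reportable unit count is 10, less than the 11 limit. So (b) applies.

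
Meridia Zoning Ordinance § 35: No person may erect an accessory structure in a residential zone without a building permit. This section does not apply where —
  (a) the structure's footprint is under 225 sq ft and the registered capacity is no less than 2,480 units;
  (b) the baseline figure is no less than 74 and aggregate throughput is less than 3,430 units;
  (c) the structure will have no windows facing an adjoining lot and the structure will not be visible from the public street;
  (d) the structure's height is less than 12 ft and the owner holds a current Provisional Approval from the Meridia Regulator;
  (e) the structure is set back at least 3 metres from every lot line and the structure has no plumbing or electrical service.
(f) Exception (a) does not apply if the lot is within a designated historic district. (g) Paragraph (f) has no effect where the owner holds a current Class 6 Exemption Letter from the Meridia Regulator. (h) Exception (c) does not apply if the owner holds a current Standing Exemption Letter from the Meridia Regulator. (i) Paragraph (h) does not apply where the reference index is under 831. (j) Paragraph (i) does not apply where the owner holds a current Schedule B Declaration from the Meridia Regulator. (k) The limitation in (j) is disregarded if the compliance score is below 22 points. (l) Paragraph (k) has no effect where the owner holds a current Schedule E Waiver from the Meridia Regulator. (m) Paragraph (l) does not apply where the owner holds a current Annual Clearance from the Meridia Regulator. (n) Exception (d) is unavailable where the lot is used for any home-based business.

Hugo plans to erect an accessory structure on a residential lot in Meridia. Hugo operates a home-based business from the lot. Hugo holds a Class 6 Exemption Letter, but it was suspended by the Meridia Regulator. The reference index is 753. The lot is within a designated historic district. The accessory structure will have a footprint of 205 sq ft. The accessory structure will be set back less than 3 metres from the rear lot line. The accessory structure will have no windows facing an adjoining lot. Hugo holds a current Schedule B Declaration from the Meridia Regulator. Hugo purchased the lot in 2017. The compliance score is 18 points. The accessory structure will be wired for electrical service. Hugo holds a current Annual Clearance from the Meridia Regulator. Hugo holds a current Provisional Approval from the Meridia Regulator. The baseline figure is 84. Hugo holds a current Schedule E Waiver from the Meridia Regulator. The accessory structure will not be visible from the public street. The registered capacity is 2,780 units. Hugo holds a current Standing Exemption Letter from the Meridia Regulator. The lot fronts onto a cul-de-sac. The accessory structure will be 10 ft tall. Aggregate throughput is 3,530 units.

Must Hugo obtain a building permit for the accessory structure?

Exception (a)'s conditions are all satisfied: the structure's footprint is 205 sq ft, under the 225 sq ft limit; the registered capacity is 2,780 units, meeting the 2,480 units threshold. But applying paragraphs (f)–(g): (f) applies — the lot is in a historic district. (g), which would lift (f), is not triggered — no current Class 6 Exemption Letter is held. (a) is therefore removed.
Exception (b) fails — aggregate throughput is 3,530 units, not less than 3,430 units.
Exception (c): no windows face an adjoining lot; the structure will not be visible from the street — every condition holds. Applying paragraphs (h)–(m): (h) would limit (c) — a current Standing Exemption Letter is held — but (i) sets (h) aside: (i) is triggered — the reference index is 753, under the 831 limit. (j) would limit (i) — a current Schedule B Declaration is held — but (k) sets (j) aside: (k) is engaged — the compliance score is 18 points, below the 22 points limit. (l) would limit (k) — a current Schedule E Waiver is held — but (m) sets (l) aside: (m) operates against (l): a current Annual Clearance is held. Exception (c) stands.
All of (d)'s requirements are met (the structure's height is 10 ft, less than the 12 ft limit; a current Provisional Approval is held). But: (n) operates against (d): a home-based business operates on the lot. So (d) is unavailable.
Exception (e) requires that the structure is set back at least 3 metres from every lot line; but the rear setback is under 3 m, so (e) is unavailable.

No — exception (c) applies; Hugo does not need a building permit.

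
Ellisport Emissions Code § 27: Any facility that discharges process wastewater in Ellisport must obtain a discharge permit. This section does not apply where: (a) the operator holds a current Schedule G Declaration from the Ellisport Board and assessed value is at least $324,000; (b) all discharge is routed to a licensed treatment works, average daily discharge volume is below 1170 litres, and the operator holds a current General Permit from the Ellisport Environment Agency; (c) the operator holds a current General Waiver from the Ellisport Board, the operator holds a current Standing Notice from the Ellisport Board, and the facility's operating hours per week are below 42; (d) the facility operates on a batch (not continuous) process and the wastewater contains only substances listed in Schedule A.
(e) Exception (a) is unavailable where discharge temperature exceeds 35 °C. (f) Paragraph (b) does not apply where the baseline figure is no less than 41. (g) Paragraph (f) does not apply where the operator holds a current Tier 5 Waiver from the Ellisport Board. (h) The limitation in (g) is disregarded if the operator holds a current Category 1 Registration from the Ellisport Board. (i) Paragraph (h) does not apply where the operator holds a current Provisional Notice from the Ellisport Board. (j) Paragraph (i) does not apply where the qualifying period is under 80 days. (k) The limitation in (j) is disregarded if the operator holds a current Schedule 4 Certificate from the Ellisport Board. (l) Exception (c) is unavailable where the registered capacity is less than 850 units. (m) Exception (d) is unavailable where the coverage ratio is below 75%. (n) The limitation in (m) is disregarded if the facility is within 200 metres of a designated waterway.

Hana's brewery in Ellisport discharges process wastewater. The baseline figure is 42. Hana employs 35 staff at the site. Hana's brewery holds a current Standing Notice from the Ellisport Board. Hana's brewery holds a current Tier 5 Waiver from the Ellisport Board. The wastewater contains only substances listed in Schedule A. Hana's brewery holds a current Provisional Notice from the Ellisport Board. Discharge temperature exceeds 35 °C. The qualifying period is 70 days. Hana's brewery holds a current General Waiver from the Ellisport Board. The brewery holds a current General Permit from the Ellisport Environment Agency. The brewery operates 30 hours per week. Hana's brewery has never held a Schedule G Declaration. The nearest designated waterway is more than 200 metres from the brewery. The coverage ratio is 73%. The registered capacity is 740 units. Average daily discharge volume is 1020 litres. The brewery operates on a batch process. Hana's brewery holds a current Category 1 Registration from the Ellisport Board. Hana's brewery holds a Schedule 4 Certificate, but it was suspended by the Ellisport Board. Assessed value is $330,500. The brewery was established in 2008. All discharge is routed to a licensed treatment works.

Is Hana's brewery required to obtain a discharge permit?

Yes — Hana's brewery must obtain a discharge permit.

Exception (a) fails — the Schedule G Declaration is not current.
All of (b)'s requirements are met (discharge is routed to a licensed treatment works; average daily discharge volume is 1020 litres, below the 1170 litres limit; a current General Permit is held). Turning to paragraphs (f)–(k): (f) operates against (b): the baseline figure is 42, meeting the 41 threshold. (g) is triggered (a current Tier 5 Waiver is held), but is itself disapplied by (h): (h) applies — a current Category 1 Registration is held. (i) would limit (h) — a current Provisional Notice is held — but (j) sets (i) aside: (j) operates against (i): the qualifying period is 70 days, under the 80 days limit. (k) is not triggered (no current Schedule 4 Certificate is held), so (j) stands. (b) is therefore removed.
Exception (c): a current General Waiver is held; a current Standing Notice is held; the facility's operating hours per week are 30, below the 42 limit — every condition holds. But applying paragraph (l): (l) operates against (c): the registered capacity is 740 units, less than the 850 units limit. (c) is therefore removed.
Exception (d)'s conditions are all satisfied: the facility operates on a batch process; the wastewater is Schedule-A-only. But: (m) operates against (d): the coverage ratio is 73%, below the 75% limit. (n) is inapplicable (the brewery is more than 200 m from any designated waterway), so (m) stands. So (d) is unavailable.
No exception applies. The general rule governs.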